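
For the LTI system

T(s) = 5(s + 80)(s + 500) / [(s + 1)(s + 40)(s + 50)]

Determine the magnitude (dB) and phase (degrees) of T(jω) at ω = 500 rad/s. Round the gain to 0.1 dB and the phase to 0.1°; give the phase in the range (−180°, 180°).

-37.0 dB, -133.7°

At s = jω = j500:
zero (s+80): 80 + j500 → |·| = √(80²+500²) = √256400 ≈ 506.36, ∠ = arctan(500/80) ≈ 80.91°
zero (s+500): 500 + j500 → |·| = √(500²+500²) = √500000 ≈ 707.11, ∠ = arctan(500/500) ≈ 45.00°
pole (s+1): 1 + j500 → |·| = √(1²+500²) = √250001 ≈ 500, ∠ = arctan(500/1) ≈ 89.89°
pole (s+40): 40 + j500 → |·| = √(40²+500²) = √251600 ≈ 501.6, ∠ = arctan(500/40) ≈ 85.43°
pole (s+50): 50 + j500 → |·| = √(50²+500²) = √252500 ≈ 502.49, ∠ = arctan(500/50) ≈ 84.29°
|T| = 5 · 3.5805e+05 / 1.2602e+08 ≈ 0.014206
Gain = 20 log₁₀(0.014206) ≈ -36.95 dB
∠T = 125.91° − 259.61° = -133.70°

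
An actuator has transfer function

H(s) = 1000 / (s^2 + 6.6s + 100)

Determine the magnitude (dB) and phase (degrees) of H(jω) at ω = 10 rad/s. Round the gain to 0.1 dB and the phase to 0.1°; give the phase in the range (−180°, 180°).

23.6 dB, -90.0°

At s = jω = j10:
quadratic: (j10)² + 6.6·j10 + 100 = 0 + j66 → |·| ≈ 66, ∠ ≈ 90.00°
|H| = 1000 / 66 ≈ 15.152
Gain = 20 log₁₀(15.152) ≈ 23.61 dB
∠H = 0.00° − 90.00° = -90.00°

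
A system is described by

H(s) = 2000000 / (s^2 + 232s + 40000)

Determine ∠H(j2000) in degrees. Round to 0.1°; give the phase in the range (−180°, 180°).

At s = jω = j2000:
quadratic: (j2000)² + 232·j2000 + 40000 = -3960000 + j464000 → |·| ≈ 3.9871e+06, ∠ ≈ 173.32°
∠H = 0.00° − 173.32° = -173.32°

-173.3°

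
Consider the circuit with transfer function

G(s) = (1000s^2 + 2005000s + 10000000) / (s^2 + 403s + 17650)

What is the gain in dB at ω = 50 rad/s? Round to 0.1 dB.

72.0 dB

Substitute s = j50:
Numerator: 1000(j50)^2 + 2005000(j50) + 10000000 = 7500000 + j100250000
Denominator: (j50)^2 + 403(j50) + 17650 = 15150 + j20150
|N| = √(7500000² + 100250000²) ≈ 1.0053e+08, ∠N ≈ 85.72°
|D| = √(15150² + 20150²) ≈ 25210, ∠D ≈ 53.06°
|G| = 1.0053e+08 / 25210 ≈ 3987.7
Gain = 20 log₁₀(3987.7) ≈ 72.01 dB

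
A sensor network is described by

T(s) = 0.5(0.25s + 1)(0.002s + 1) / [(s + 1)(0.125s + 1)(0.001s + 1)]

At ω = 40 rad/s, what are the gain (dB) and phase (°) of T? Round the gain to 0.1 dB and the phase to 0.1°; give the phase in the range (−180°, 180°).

-32.2 dB, -80.7°

At ω = 40 rad/s:
zero (1 + j40·0.25) = 1 + j10 → |·| ≈ 10.05, ∠ ≈ 84.29°
zero (1 + j40·0.002) = 1 + j0.08 → |·| ≈ 1.0032, ∠ ≈ 4.57°
pole (1 + j40·1) = 1 + j40 → |·| ≈ 40.012, ∠ ≈ 88.57°
pole (1 + j40·0.125) = 1 + j5 → |·| ≈ 5.099, ∠ ≈ 78.69°
pole (1 + j40·0.001) = 1 + j0.04 → |·| ≈ 1.0008, ∠ ≈ 2.29°
|T| = 0.5 · 10.05 · 1.0032 / (40.012 · 5.099 · 1.0008) ≈ 0.024689
Gain = 20 log₁₀(0.024689) ≈ -32.15 dB
∠T = (84.29° + 4.57°) − (88.57° + 78.69° + 2.29°) = -80.69°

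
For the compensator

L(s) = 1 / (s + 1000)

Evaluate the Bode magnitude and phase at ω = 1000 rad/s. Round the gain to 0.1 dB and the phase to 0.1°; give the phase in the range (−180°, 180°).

At s = jω = j1000:
pole (s+1000): 1000 + j1000 → |·| = √(1000²+1000²) = √2000000 ≈ 1414.2, ∠ = arctan(1000/1000) ≈ 45.00°
|L| = 1 / 1414.2 ≈ 0.00070711
Gain = 20 log₁₀(0.00070711) ≈ -63.01 dB
∠L = 0.00° − 45.00° = -45.00°

-63.0 dB, -45.0°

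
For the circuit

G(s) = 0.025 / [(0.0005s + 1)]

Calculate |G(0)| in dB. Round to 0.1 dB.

G(0) = 0.025 · 1 / 1 = 0.025
20 log₁₀(0.025) ≈ -32.04 dB

-32.0 dB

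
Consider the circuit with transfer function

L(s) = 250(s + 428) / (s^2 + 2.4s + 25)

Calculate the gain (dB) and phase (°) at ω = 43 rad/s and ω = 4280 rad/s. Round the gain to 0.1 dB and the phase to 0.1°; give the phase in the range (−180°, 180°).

ω = 43: 35.4 dB, -171.0°; ω = 4280: -24.6 dB, -95.7°

At s = jω = j43:
zero (s+428): 428 + j43 → |·| = √(428²+43²) = √185033 ≈ 430.15, ∠ = arctan(43/428) ≈ 5.74°
quadratic: (j43)² + 2.4·j43 + 25 = -1824 + j103.2 → |·| ≈ 1826.9, ∠ ≈ 176.76°
|L| = 250 · 430.15 / 1826.9 ≈ 58.863
Gain = 20 log₁₀(58.863) ≈ 35.40 dB
∠L = 5.74° − 176.76° = -171.02°

At s = jω = j4280:
zero (s+428): 428 + j4280 → |·| = √(428²+4280²) = √18501584 ≈ 4301.3, ∠ = arctan(4280/428) ≈ 84.29°
quadratic: (j4280)² + 2.4·j4280 + 25 = -18318375 + j10272 → |·| ≈ 1.8318e+07, ∠ ≈ 179.97°
|L| = 250 · 4301.3 / 1.8318e+07 ≈ 0.058703
Gain = 20 log₁₀(0.058703) ≈ -24.63 dB
∠L = 84.29° − 179.97° = -95.68°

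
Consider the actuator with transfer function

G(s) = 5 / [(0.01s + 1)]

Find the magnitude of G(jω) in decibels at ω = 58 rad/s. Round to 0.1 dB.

At ω = 58 rad/s:
pole (1 + j58·0.01) = 1 + j0.58 → |·| ≈ 1.156, ∠ ≈ 30.11°
|G| = 5 · 1 / (1.156) ≈ 4.3253
Gain = 20 log₁₀(4.3253) ≈ 12.72 dB

12.7 dB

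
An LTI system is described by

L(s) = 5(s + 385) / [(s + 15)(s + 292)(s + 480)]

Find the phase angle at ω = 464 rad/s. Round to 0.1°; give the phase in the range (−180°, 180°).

At s = jω = j464:
zero (s+385): 385 + j464 → |·| = √(385²+464²) = √363521 ≈ 602.93, ∠ = arctan(464/385) ≈ 50.32°
pole (s+15): 15 + j464 → |·| = √(15²+464²) = √215521 ≈ 464.24, ∠ = arctan(464/15) ≈ 88.15°
pole (s+292): 292 + j464 → |·| = √(292²+464²) = √300560 ≈ 548.23, ∠ = arctan(464/292) ≈ 57.82°
pole (s+480): 480 + j464 → |·| = √(480²+464²) = √445696 ≈ 667.6, ∠ = arctan(464/480) ≈ 44.03°
∠L = 50.32° − 190.00° = -139.68°

-139.7°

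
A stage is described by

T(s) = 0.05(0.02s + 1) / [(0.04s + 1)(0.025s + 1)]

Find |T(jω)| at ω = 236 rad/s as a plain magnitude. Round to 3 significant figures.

At ω = 236 rad/s:
zero (1 + j236·0.02) = 1 + j4.72 → |·| ≈ 4.8248, ∠ ≈ 78.04°
pole (1 + j236·0.04) = 1 + j9.44 → |·| ≈ 9.4928, ∠ ≈ 83.95°
pole (1 + j236·0.025) = 1 + j5.9 → |·| ≈ 5.9841, ∠ ≈ 80.38°
|T| = 0.05 · 4.8248 / (9.4928 · 5.9841) ≈ 0.0042467

0.00425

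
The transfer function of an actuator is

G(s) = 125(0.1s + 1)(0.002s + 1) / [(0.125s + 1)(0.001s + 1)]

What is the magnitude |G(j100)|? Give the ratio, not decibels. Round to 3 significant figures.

102

At ω = 100 rad/s:
zero (1 + j100·0.1) = 1 + j10 → |·| ≈ 10.05, ∠ ≈ 84.29°
zero (1 + j100·0.002) = 1 + j0.2 → |·| ≈ 1.0198, ∠ ≈ 11.31°
pole (1 + j100·0.125) = 1 + j12.5 → |·| ≈ 12.54, ∠ ≈ 85.43°
pole (1 + j100·0.001) = 1 + j0.1 → |·| ≈ 1.005, ∠ ≈ 5.71°
|G| = 125 · 10.05 · 1.0198 / (12.54 · 1.005) ≈ 101.65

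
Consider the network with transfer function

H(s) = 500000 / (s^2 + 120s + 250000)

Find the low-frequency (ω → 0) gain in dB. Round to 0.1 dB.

H(0) = 500000 / 250000 = 2
20 log₁₀(2) ≈ 6.02 dB

6.0 dB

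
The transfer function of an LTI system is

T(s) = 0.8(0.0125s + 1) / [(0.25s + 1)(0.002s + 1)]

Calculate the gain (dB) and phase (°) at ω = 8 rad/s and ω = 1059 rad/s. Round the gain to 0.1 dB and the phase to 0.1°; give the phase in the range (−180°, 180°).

At ω = 8 rad/s:
zero (1 + j8·0.0125) = 1 + j0.1 → |·| ≈ 1.005, ∠ ≈ 5.71°
pole (1 + j8·0.25) = 1 + j2 → |·| ≈ 2.2361, ∠ ≈ 63.43°
pole (1 + j8·0.002) = 1 + j0.016 → |·| ≈ 1.0001, ∠ ≈ 0.92°
|T| = 0.8 · 1.005 / (2.2361 · 1.0001) ≈ 0.35952
Gain = 20 log₁₀(0.35952) ≈ -8.89 dB
∠T = (5.71°) − (63.43° + 0.92°) = -58.64°

At ω = 1059 rad/s:
zero (1 + j1059·0.0125) = 1 + j13.2375 → |·| ≈ 13.275, ∠ ≈ 85.68°
pole (1 + j1059·0.25) = 1 + j264.75 → |·| ≈ 264.75, ∠ ≈ 89.78°
pole (1 + j1059·0.002) = 1 + j2.118 → |·| ≈ 2.3422, ∠ ≈ 64.73°
|T| = 0.8 · 13.275 / (264.75 · 2.3422) ≈ 0.017126
Gain = 20 log₁₀(0.017126) ≈ -35.33 dB
∠T = (85.68°) − (89.78° + 64.73°) = -68.83°

ω = 8: -8.9 dB, -58.6°; ω = 1059: -35.3 dB, -68.8°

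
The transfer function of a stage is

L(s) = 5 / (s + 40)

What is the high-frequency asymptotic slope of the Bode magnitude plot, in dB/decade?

-20 dB/decade

Each pole contributes −20 dB/decade at high frequency; each zero contributes +20 dB/decade.
Net: 0 zero(s) − 1 pole(s) → -20 dB/decade.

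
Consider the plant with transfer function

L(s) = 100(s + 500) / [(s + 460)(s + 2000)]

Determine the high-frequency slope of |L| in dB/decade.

Each pole contributes −20 dB/decade at high frequency; each zero contributes +20 dB/decade.
Net: 1 zero(s) − 2 pole(s) → -20 dB/decade.

-20 dB/decade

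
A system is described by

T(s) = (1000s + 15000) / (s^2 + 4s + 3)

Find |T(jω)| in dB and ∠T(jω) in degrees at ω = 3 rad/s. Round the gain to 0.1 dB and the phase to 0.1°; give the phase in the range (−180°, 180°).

61.1 dB, -105.3°

Substitute s = j3:
Numerator: 1000(j3) + 15000 = 15000 + j3000
Denominator: (j3)^2 + 4(j3) + 3 = -6 + j12
|N| = √(15000² + 3000²) ≈ 15297, ∠N ≈ 11.31°
|D| = √(6² + 12²) ≈ 13.416, ∠D ≈ 116.57°
|T| = 15297 / 13.416 ≈ 1140.2
Gain = 20 log₁₀(1140.2) ≈ 61.14 dB
∠T = 11.31° − 116.57° = -105.26°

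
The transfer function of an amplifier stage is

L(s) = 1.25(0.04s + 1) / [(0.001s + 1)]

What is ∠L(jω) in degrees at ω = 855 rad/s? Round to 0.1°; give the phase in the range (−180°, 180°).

At ω = 855 rad/s:
zero (1 + j855·0.04) = 1 + j34.2 → |·| ≈ 34.215, ∠ ≈ 88.33°
pole (1 + j855·0.001) = 1 + j0.855 → |·| ≈ 1.3157, ∠ ≈ 40.53°
∠L = (88.33°) − (40.53°) = 47.80°

47.8°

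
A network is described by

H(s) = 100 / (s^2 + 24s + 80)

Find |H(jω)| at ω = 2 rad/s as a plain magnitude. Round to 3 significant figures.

1.11

Substitute s = j2:
Numerator: 100 = 100 + j0
Denominator: (j2)^2 + 24(j2) + 80 = 76 + j48
|N| = √(100² + 0²) ≈ 100, ∠N ≈ 0.00°
|D| = √(76² + 48²) ≈ 89.889, ∠D ≈ 32.28°
|H| = 100 / 89.889 ≈ 1.1125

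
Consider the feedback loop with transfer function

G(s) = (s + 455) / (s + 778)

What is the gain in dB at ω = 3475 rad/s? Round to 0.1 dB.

Substitute s = j3475:
Numerator: (j3475) + 455 = 455 + j3475
Denominator: (j3475) + 778 = 778 + j3475
|N| = √(455² + 3475²) ≈ 3504.7, ∠N ≈ 82.54°
|D| = √(778² + 3475²) ≈ 3561, ∠D ≈ 77.38°
|G| = 3504.7 / 3561 ≈ 0.98419
Gain = 20 log₁₀(0.98419) ≈ -0.14 dB

-0.1 dB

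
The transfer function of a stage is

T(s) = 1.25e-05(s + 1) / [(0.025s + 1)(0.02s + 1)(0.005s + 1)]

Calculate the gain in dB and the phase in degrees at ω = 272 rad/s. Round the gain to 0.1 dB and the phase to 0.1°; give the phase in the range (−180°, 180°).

-85.5 dB, -125.1°

At ω = 272 rad/s:
zero (1 + j272·1) = 1 + j272 → |·| ≈ 272, ∠ ≈ 89.79°
pole (1 + j272·0.025) = 1 + j6.8 → |·| ≈ 6.8731, ∠ ≈ 81.63°
pole (1 + j272·0.02) = 1 + j5.44 → |·| ≈ 5.5311, ∠ ≈ 79.58°
pole (1 + j272·0.005) = 1 + j1.36 → |·| ≈ 1.6881, ∠ ≈ 53.67°
|T| = 1.25e-05 · 272 / (6.8731 · 5.5311 · 1.6881) ≈ 5.2981e-05
Gain = 20 log₁₀(5.2981e-05) ≈ -85.52 dB
∠T = (89.79°) − (81.63° + 79.58° + 53.67°) = -125.09°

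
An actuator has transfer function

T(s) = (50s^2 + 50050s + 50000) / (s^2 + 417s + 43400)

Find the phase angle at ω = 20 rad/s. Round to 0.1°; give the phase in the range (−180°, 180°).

77.3°

Substitute s = j20:
Numerator: 50(j20)^2 + 50050(j20) + 50000 = 30000 + j1001000
Denominator: (j20)^2 + 417(j20) + 43400 = 43000 + j8340
|N| = √(30000² + 1001000²) ≈ 1.0014e+06, ∠N ≈ 88.28°
|D| = √(43000² + 8340²) ≈ 43801, ∠D ≈ 10.98°
∠T = 88.28° − 10.98° = 77.30°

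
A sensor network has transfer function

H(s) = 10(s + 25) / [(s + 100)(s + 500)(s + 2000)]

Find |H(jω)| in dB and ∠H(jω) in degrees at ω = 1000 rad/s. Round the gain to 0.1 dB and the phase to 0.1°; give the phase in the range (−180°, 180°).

At s = jω = j1000:
zero (s+25): 25 + j1000 → |·| = √(25²+1000²) = √1000625 ≈ 1000.3, ∠ = arctan(1000/25) ≈ 88.57°
pole (s+100): 100 + j1000 → |·| = √(100²+1000²) = √1010000 ≈ 1005, ∠ = arctan(1000/100) ≈ 84.29°
pole (s+500): 500 + j1000 → |·| = √(500²+1000²) = √1250000 ≈ 1118, ∠ = arctan(1000/500) ≈ 63.43°
pole (s+2000): 2000 + j1000 → |·| = √(2000²+1000²) = √5000000 ≈ 2236.1, ∠ = arctan(1000/2000) ≈ 26.57°
|H| = 10 · 1000.3 / 2.5125e+09 ≈ 3.9813e-06
Gain = 20 log₁₀(3.9813e-06) ≈ -108.00 dB
∠H = 88.57° − 174.29° = -85.72°

-108.0 dB, -85.7°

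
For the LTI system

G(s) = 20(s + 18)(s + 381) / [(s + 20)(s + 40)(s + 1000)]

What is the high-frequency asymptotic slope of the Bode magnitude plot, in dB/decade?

-20 dB/decade

Each pole contributes −20 dB/decade at high frequency; each zero contributes +20 dB/decade.
Net: 2 zero(s) − 3 pole(s) → -20 dB/decade.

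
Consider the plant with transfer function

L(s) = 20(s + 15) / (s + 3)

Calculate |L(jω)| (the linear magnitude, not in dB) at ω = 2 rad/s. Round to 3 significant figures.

At s = jω = j2:
zero (s+15): 15 + j2 → |·| = √(15²+2²) = √229 ≈ 15.133, ∠ = arctan(2/15) ≈ 7.59°
pole (s+3): 3 + j2 → |·| = √(3²+2²) = √13 ≈ 3.6056, ∠ = arctan(2/3) ≈ 33.69°
|L| = 20 · 15.133 / 3.6056 ≈ 83.942

83.9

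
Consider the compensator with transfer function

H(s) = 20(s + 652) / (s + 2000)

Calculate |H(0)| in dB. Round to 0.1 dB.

16.3 dB

H(0) = 20·652 / (2000) = 6.52
20 log₁₀(6.52) ≈ 16.28 dB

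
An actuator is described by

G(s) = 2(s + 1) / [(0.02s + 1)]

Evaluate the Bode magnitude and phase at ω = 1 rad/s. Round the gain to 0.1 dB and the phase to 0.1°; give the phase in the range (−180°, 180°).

9.0 dB, 43.9°

At ω = 1 rad/s:
zero (1 + j1·1) = 1 + j1 → |·| ≈ 1.4142, ∠ ≈ 45.00°
pole (1 + j1·0.02) = 1 + j0.02 → |·| ≈ 1.0002, ∠ ≈ 1.15°
|G| = 2 · 1.4142 / (1.0002) ≈ 2.8278
Gain = 20 log₁₀(2.8278) ≈ 9.03 dB
∠G = (45.00°) − (1.15°) = 43.85°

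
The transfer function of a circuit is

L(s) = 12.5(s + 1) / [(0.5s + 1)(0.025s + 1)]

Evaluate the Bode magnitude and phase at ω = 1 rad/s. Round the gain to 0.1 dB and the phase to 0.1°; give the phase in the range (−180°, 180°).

At ω = 1 rad/s:
zero (1 + j1·1) = 1 + j1 → |·| ≈ 1.4142, ∠ ≈ 45.00°
pole (1 + j1·0.5) = 1 + j0.5 → |·| ≈ 1.118, ∠ ≈ 26.57°
pole (1 + j1·0.025) = 1 + j0.025 → |·| ≈ 1.0003, ∠ ≈ 1.43°
|L| = 12.5 · 1.4142 / (1.118 · 1.0003) ≈ 15.807
Gain = 20 log₁₀(15.807) ≈ 23.98 dB
∠L = (45.00°) − (26.57° + 1.43°) = 17.00°

24.0 dB, 17.0°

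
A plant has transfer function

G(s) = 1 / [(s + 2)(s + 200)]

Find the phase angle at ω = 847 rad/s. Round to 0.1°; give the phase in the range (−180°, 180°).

At s = jω = j847:
pole (s+2): 2 + j847 → |·| = √(2²+847²) = √717413 ≈ 847, ∠ = arctan(847/2) ≈ 89.86°
pole (s+200): 200 + j847 → |·| = √(200²+847²) = √757409 ≈ 870.29, ∠ = arctan(847/200) ≈ 76.71°
∠G = 0.00° − 166.57° = -166.57°

-166.6°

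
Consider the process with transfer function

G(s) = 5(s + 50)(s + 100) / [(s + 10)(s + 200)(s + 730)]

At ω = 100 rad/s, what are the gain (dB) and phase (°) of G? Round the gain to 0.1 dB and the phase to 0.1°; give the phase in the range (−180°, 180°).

-46.4 dB, -10.2°

At s = jω = j100:
zero (s+50): 50 + j100 → |·| = √(50²+100²) = √12500 ≈ 111.8, ∠ = arctan(100/50) ≈ 63.43°
zero (s+100): 100 + j100 → |·| = √(100²+100²) = √20000 ≈ 141.42, ∠ = arctan(100/100) ≈ 45.00°
pole (s+10): 10 + j100 → |·| = √(10²+100²) = √10100 ≈ 100.5, ∠ = arctan(100/10) ≈ 84.29°
pole (s+200): 200 + j100 → |·| = √(200²+100²) = √50000 ≈ 223.61, ∠ = arctan(100/200) ≈ 26.57°
pole (s+730): 730 + j100 → |·| = √(730²+100²) = √542900 ≈ 736.82, ∠ = arctan(100/730) ≈ 7.80°
|G| = 5 · 15811 / 1.6558e+07 ≈ 0.0047744
Gain = 20 log₁₀(0.0047744) ≈ -46.42 dB
∠G = 108.43° − 118.66° = -10.23°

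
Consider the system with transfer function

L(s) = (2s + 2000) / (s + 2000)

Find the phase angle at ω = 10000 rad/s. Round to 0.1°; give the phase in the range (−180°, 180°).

Substitute s = j10000:
Numerator: 2(j10000) + 2000 = 2000 + j20000
Denominator: (j10000) + 2000 = 2000 + j10000
|N| = √(2000² + 20000²) ≈ 20100, ∠N ≈ 84.29°
|D| = √(2000² + 10000²) ≈ 10198, ∠D ≈ 78.69°
∠L = 84.29° − 78.69° = 5.60°

5.6°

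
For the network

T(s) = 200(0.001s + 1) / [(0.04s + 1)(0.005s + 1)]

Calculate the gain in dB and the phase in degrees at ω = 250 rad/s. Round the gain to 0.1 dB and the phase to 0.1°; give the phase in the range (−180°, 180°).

At ω = 250 rad/s:
zero (1 + j250·0.001) = 1 + j0.25 → |·| ≈ 1.0308, ∠ ≈ 14.04°
pole (1 + j250·0.04) = 1 + j10 → |·| ≈ 10.05, ∠ ≈ 84.29°
pole (1 + j250·0.005) = 1 + j1.25 → |·| ≈ 1.6008, ∠ ≈ 51.34°
|T| = 200 · 1.0308 / (10.05 · 1.6008) ≈ 12.814
Gain = 20 log₁₀(12.814) ≈ 22.15 dB
∠T = (14.04°) − (84.29° + 51.34°) = -121.59°

22.2 dB, -121.6°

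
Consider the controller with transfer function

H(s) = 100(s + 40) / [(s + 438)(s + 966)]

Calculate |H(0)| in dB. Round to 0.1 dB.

H(0) = 100·40 / (438·966) ≈ 0.0094539
20 log₁₀(0.0094539) ≈ -40.49 dB

-40.5 dB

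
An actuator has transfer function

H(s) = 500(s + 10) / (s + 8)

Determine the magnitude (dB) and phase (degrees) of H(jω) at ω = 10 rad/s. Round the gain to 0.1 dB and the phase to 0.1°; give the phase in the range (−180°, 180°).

At s = jω = j10:
zero (s+10): 10 + j10 → |·| = √(10²+10²) = √200 ≈ 14.142, ∠ = arctan(10/10) ≈ 45.00°
pole (s+8): 8 + j10 → |·| = √(8²+10²) = √164 ≈ 12.806, ∠ = arctan(10/8) ≈ 51.34°
|H| = 500 · 14.142 / 12.806 ≈ 552.16
Gain = 20 log₁₀(552.16) ≈ 54.84 dB
∠H = 45.00° − 51.34° = -6.34°

54.8 dB, -6.3°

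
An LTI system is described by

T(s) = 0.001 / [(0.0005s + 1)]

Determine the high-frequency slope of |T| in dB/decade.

Each pole contributes −20 dB/decade at high frequency; each zero contributes +20 dB/decade.
Net: 0 zero(s) − 1 pole(s) → -20 dB/decade.

-20 dB/decade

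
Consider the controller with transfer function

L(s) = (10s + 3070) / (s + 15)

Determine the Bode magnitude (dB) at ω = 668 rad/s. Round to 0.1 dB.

Substitute s = j668:
Numerator: 10(j668) + 3070 = 3070 + j6680
Denominator: (j668) + 15 = 15 + j668
|N| = √(3070² + 6680²) ≈ 7351.7, ∠N ≈ 65.32°
|D| = √(15² + 668²) ≈ 668.17, ∠D ≈ 88.71°
|L| = 7351.7 / 668.17 ≈ 11.003
Gain = 20 log₁₀(11.003) ≈ 20.83 dB

20.8 dB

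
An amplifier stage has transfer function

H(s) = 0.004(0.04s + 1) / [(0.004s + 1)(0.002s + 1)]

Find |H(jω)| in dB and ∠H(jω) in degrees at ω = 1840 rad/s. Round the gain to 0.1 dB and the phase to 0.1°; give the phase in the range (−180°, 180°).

At ω = 1840 rad/s:
zero (1 + j1840·0.04) = 1 + j73.6 → |·| ≈ 73.607, ∠ ≈ 89.22°
pole (1 + j1840·0.004) = 1 + j7.36 → |·| ≈ 7.4276, ∠ ≈ 82.26°
pole (1 + j1840·0.002) = 1 + j3.68 → |·| ≈ 3.8134, ∠ ≈ 74.80°
|H| = 0.004 · 73.607 / (7.4276 · 3.8134) ≈ 0.010395
Gain = 20 log₁₀(0.010395) ≈ -39.66 dB
∠H = (89.22°) − (82.26° + 74.80°) = -67.84°

-39.7 dB, -67.8°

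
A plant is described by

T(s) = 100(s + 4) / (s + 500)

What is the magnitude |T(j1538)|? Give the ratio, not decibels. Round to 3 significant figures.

At s = jω = j1538:
zero (s+4): 4 + j1538 → |·| = √(4²+1538²) = √2365460 ≈ 1538, ∠ = arctan(1538/4) ≈ 89.85°
pole (s+500): 500 + j1538 → |·| = √(500²+1538²) = √2615444 ≈ 1617.2, ∠ = arctan(1538/500) ≈ 71.99°
|T| = 100 · 1538 / 1617.2 ≈ 95.103

95.1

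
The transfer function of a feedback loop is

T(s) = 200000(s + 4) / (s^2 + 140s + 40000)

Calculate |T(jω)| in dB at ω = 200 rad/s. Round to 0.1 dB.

At s = jω = j200:
zero (s+4): 4 + j200 → |·| = √(4²+200²) = √40016 ≈ 200.04, ∠ = arctan(200/4) ≈ 88.85°
quadratic: (j200)² + 140·j200 + 40000 = 0 + j28000 → |·| ≈ 28000, ∠ ≈ 90.00°
|T| = 200000 · 200.04 / 28000 ≈ 1428.9
Gain = 20 log₁₀(1428.9) ≈ 63.10 dB

63.1 dB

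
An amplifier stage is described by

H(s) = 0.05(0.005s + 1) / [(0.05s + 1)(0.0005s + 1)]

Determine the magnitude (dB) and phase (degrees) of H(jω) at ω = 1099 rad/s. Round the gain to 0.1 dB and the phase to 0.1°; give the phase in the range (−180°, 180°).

-47.0 dB, -38.1°

At ω = 1099 rad/s:
zero (1 + j1099·0.005) = 1 + j5.495 → |·| ≈ 5.5853, ∠ ≈ 79.69°
pole (1 + j1099·0.05) = 1 + j54.95 → |·| ≈ 54.959, ∠ ≈ 88.96°
pole (1 + j1099·0.0005) = 1 + j0.5495 → |·| ≈ 1.141, ∠ ≈ 28.79°
|H| = 0.05 · 5.5853 / (54.959 · 1.141) ≈ 0.0044534
Gain = 20 log₁₀(0.0044534) ≈ -47.03 dB
∠H = (79.69°) − (88.96° + 28.79°) = -38.06°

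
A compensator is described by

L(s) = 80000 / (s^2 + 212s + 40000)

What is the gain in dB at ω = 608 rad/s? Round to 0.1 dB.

-12.9 dB

At s = jω = j608:
quadratic: (j608)² + 212·j608 + 40000 = -329664 + j128896 → |·| ≈ 3.5397e+05, ∠ ≈ 158.64°
|L| = 80000 / 3.5397e+05 ≈ 0.22601
Gain = 20 log₁₀(0.22601) ≈ -12.92 dB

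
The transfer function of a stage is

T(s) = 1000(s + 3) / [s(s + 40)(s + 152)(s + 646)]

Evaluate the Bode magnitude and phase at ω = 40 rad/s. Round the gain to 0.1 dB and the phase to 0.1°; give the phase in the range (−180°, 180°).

At s = jω = j40:
zero (s+3): 3 + j40 → |·| = √(3²+40²) = √1609 ≈ 40.112, ∠ = arctan(40/3) ≈ 85.71°
pole (s+40): 40 + j40 → |·| = √(40²+40²) = √3200 ≈ 56.569, ∠ = arctan(40/40) ≈ 45.00°
pole (s+152): 152 + j40 → |·| = √(152²+40²) = √24704 ≈ 157.18, ∠ = arctan(40/152) ≈ 14.74°
pole (s+646): 646 + j40 → |·| = √(646²+40²) = √418916 ≈ 647.24, ∠ = arctan(40/646) ≈ 3.54°
pole at origin: |s| = 40, ∠ = 90.00° (in denominator)
|T| = 1000 · 40.112 / 2.302e+08 ≈ 0.00017425
Gain = 20 log₁₀(0.00017425) ≈ -75.18 dB
∠T = 85.71° − 153.28° = -67.57°

-75.2 dB, -67.6°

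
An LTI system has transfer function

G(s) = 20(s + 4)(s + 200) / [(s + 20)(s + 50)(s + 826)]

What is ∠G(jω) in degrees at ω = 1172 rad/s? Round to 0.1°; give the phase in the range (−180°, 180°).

At s = jω = j1172:
zero (s+4): 4 + j1172 → |·| = √(4²+1172²) = √1373600 ≈ 1172, ∠ = arctan(1172/4) ≈ 89.80°
zero (s+200): 200 + j1172 → |·| = √(200²+1172²) = √1413584 ≈ 1188.9, ∠ = arctan(1172/200) ≈ 80.32°
pole (s+20): 20 + j1172 → |·| = √(20²+1172²) = √1373984 ≈ 1172.2, ∠ = arctan(1172/20) ≈ 89.02°
pole (s+50): 50 + j1172 → |·| = √(50²+1172²) = √1376084 ≈ 1173.1, ∠ = arctan(1172/50) ≈ 87.56°
pole (s+826): 826 + j1172 → |·| = √(826²+1172²) = √2055860 ≈ 1433.8, ∠ = arctan(1172/826) ≈ 54.82°
∠G = 170.12° − 231.40° = -61.28°

-61.3°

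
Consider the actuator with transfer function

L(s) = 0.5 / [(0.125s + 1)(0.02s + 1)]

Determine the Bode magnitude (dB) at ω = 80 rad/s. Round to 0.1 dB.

-31.6 dB

At ω = 80 rad/s:
pole (1 + j80·0.125) = 1 + j10 → |·| ≈ 10.05, ∠ ≈ 84.29°
pole (1 + j80·0.02) = 1 + j1.6 → |·| ≈ 1.8868, ∠ ≈ 57.99°
|L| = 0.5 · 1 / (10.05 · 1.8868) ≈ 0.026368
Gain = 20 log₁₀(0.026368) ≈ -31.58 dB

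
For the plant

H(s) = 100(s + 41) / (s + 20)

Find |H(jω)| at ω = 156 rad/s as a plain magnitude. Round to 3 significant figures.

103

At s = jω = j156:
zero (s+41): 41 + j156 → |·| = √(41²+156²) = √26017 ≈ 161.3, ∠ = arctan(156/41) ≈ 75.27°
pole (s+20): 20 + j156 → |·| = √(20²+156²) = √24736 ≈ 157.28, ∠ = arctan(156/20) ≈ 82.69°
|H| = 100 · 161.3 / 157.28 ≈ 102.56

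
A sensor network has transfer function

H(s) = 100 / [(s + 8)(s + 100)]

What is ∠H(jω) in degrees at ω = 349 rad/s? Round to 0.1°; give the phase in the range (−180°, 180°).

-162.7°

At s = jω = j349:
pole (s+8): 8 + j349 → |·| = √(8²+349²) = √121865 ≈ 349.09, ∠ = arctan(349/8) ≈ 88.69°
pole (s+100): 100 + j349 → |·| = √(100²+349²) = √131801 ≈ 363.04, ∠ = arctan(349/100) ≈ 74.01°
∠H = 0.00° − 162.70° = -162.70°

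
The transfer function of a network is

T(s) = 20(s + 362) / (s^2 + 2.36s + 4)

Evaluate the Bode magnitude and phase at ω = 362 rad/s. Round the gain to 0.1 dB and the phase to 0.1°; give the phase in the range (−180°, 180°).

-22.1 dB, -134.6°

At s = jω = j362:
zero (s+362): 362 + j362 → |·| = √(362²+362²) = √262088 ≈ 511.95, ∠ = arctan(362/362) ≈ 45.00°
quadratic: (j362)² + 2.36·j362 + 4 = -131040 + j854.32 → |·| ≈ 1.3104e+05, ∠ ≈ 179.63°
|T| = 20 · 511.95 / 1.3104e+05 ≈ 0.078136
Gain = 20 log₁₀(0.078136) ≈ -22.14 dB
∠T = 45.00° − 179.63° = -134.63°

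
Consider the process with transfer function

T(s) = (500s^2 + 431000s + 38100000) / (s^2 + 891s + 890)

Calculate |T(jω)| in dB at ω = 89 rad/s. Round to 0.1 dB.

56.2 dB

Substitute s = j89:
Numerator: 500(j89)^2 + 431000(j89) + 38100000 = 34139500 + j38359000
Denominator: (j89)^2 + 891(j89) + 890 = -7031 + j79299
|N| = √(34139500² + 38359000²) ≈ 5.1351e+07, ∠N ≈ 48.33°
|D| = √(7031² + 79299²) ≈ 79610, ∠D ≈ 95.07°
|T| = 5.1351e+07 / 79610 ≈ 645.03
Gain = 20 log₁₀(645.03) ≈ 56.19 dB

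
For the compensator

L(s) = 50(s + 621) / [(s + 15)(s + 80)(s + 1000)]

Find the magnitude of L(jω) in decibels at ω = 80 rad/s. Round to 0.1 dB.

At s = jω = j80:
zero (s+621): 621 + j80 → |·| = √(621²+80²) = √392041 ≈ 626.13, ∠ = arctan(80/621) ≈ 7.34°
pole (s+15): 15 + j80 → |·| = √(15²+80²) = √6625 ≈ 81.394, ∠ = arctan(80/15) ≈ 79.38°
pole (s+80): 80 + j80 → |·| = √(80²+80²) = √12800 ≈ 113.14, ∠ = arctan(80/80) ≈ 45.00°
pole (s+1000): 1000 + j80 → |·| = √(1000²+80²) = √1006400 ≈ 1003.2, ∠ = arctan(80/1000) ≈ 4.57°
|L| = 50 · 626.13 / 9.2384e+06 ≈ 0.0033887
Gain = 20 log₁₀(0.0033887) ≈ -49.40 dB

-49.4 dB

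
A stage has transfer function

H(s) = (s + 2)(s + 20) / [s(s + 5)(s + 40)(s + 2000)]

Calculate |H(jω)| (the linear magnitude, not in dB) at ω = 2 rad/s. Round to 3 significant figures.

At s = jω = j2:
zero (s+2): 2 + j2 → |·| = √(2²+2²) = √8 ≈ 2.8284, ∠ = arctan(2/2) ≈ 45.00°
zero (s+20): 20 + j2 → |·| = √(20²+2²) = √404 ≈ 20.1, ∠ = arctan(2/20) ≈ 5.71°
pole (s+5): 5 + j2 → |·| = √(5²+2²) = √29 ≈ 5.3852, ∠ = arctan(2/5) ≈ 21.80°
pole (s+40): 40 + j2 → |·| = √(40²+2²) = √1604 ≈ 40.05, ∠ = arctan(2/40) ≈ 2.86°
pole (s+2000): 2000 + j2 → |·| = √(2000²+2²) = √4000004 ≈ 2000, ∠ = arctan(2/2000) ≈ 0.06°
pole at origin: |s| = 2, ∠ = 90.00° (in denominator)
|H| = 1 · 56.851 / 8.6271e+05 ≈ 6.5898e-05

6.59e-05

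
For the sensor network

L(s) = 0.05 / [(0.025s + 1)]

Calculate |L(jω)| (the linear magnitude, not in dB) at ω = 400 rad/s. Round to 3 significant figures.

At ω = 400 rad/s:
pole (1 + j400·0.025) = 1 + j10 → |·| ≈ 10.05, ∠ ≈ 84.29°
|L| = 0.05 · 1 / (10.05) ≈ 0.0049751

0.00498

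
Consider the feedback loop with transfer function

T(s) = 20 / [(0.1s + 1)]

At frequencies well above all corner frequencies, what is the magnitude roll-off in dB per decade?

Each pole contributes −20 dB/decade at high frequency; each zero contributes +20 dB/decade.
Net: 0 zero(s) − 1 pole(s) → -20 dB/decade.

-20 dB/decade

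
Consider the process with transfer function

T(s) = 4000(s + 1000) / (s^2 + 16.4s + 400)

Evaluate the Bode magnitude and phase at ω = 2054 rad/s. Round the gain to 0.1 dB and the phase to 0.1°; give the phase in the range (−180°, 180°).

At s = jω = j2054:
zero (s+1000): 1000 + j2054 → |·| = √(1000²+2054²) = √5218916 ≈ 2284.5, ∠ = arctan(2054/1000) ≈ 64.04°
quadratic: (j2054)² + 16.4·j2054 + 400 = -4218516 + j33685.6 → |·| ≈ 4.2187e+06, ∠ ≈ 179.54°
|T| = 4000 · 2284.5 / 4.2187e+06 ≈ 2.1661
Gain = 20 log₁₀(2.1661) ≈ 6.71 dB
∠T = 64.04° − 179.54° = -115.50°

6.7 dB, -115.5°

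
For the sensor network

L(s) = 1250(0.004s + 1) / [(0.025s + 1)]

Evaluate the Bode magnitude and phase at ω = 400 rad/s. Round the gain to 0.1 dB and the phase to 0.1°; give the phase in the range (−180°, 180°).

47.4 dB, -26.3°

At ω = 400 rad/s:
zero (1 + j400·0.004) = 1 + j1.6 → |·| ≈ 1.8868, ∠ ≈ 57.99°
pole (1 + j400·0.025) = 1 + j10 → |·| ≈ 10.05, ∠ ≈ 84.29°
|L| = 1250 · 1.8868 / (10.05) ≈ 234.68
Gain = 20 log₁₀(234.68) ≈ 47.41 dB
∠L = (57.99°) − (84.29°) = -26.30°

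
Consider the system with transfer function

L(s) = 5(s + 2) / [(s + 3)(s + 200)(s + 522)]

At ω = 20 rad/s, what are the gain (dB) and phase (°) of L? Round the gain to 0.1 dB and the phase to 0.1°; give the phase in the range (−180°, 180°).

-86.5 dB, -5.1°

At s = jω = j20:
zero (s+2): 2 + j20 → |·| = √(2²+20²) = √404 ≈ 20.1, ∠ = arctan(20/2) ≈ 84.29°
pole (s+3): 3 + j20 → |·| = √(3²+20²) = √409 ≈ 20.224, ∠ = arctan(20/3) ≈ 81.47°
pole (s+200): 200 + j20 → |·| = √(200²+20²) = √40400 ≈ 201, ∠ = arctan(20/200) ≈ 5.71°
pole (s+522): 522 + j20 → |·| = √(522²+20²) = √272884 ≈ 522.38, ∠ = arctan(20/522) ≈ 2.19°
|L| = 5 · 20.1 / 2.1235e+06 ≈ 4.7328e-05
Gain = 20 log₁₀(4.7328e-05) ≈ -86.50 dB
∠L = 84.29° − 89.37° = -5.08°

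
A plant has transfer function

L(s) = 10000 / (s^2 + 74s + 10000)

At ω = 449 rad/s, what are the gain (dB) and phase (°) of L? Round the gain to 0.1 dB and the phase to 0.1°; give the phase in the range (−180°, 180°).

At s = jω = j449:
quadratic: (j449)² + 74·j449 + 10000 = -191601 + j33226 → |·| ≈ 1.9446e+05, ∠ ≈ 170.16°
|L| = 10000 / 1.9446e+05 ≈ 0.051424
Gain = 20 log₁₀(0.051424) ≈ -25.78 dB
∠L = 0.00° − 170.16° = -170.16°

-25.8 dB, -170.2°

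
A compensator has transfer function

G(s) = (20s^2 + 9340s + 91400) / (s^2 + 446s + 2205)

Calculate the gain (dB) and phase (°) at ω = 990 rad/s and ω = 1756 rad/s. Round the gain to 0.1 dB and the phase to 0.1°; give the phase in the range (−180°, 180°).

Substitute s = j990:
Numerator: 20(j990)^2 + 9340(j990) + 91400 = -19510600 + j9246600
Denominator: (j990)^2 + 446(j990) + 2205 = -977895 + j441540
|N| = √(19510600² + 9246600²) ≈ 2.1591e+07, ∠N ≈ 154.64°
|D| = √(977895² + 441540²) ≈ 1.073e+06, ∠D ≈ 155.70°
|G| = 2.1591e+07 / 1.073e+06 ≈ 20.122
Gain = 20 log₁₀(20.122) ≈ 26.07 dB
∠G = 154.64° − 155.70° = -1.06°

Substitute s = j1756:
Numerator: 20(j1756)^2 + 9340(j1756) + 91400 = -61579320 + j16401040
Denominator: (j1756)^2 + 446(j1756) + 2205 = -3081331 + j783176
|N| = √(61579320² + 16401040²) ≈ 6.3726e+07, ∠N ≈ 165.09°
|D| = √(3081331² + 783176²) ≈ 3.1793e+06, ∠D ≈ 165.74°
|G| = 6.3726e+07 / 3.1793e+06 ≈ 20.044
Gain = 20 log₁₀(20.044) ≈ 26.04 dB
∠G = 165.09° − 165.74° = -0.65°

ω = 990: 26.1 dB, -1.1°; ω = 1756: 26.0 dB, -0.7°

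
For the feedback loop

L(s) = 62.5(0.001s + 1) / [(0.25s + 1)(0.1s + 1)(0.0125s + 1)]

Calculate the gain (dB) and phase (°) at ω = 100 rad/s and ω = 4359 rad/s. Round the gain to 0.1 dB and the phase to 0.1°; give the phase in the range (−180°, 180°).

ω = 100: -16.1 dB, 142.4°; ω = 4359: -99.3 dB, 168.3°

At ω = 100 rad/s:
zero (1 + j100·0.001) = 1 + j0.1 → |·| ≈ 1.005, ∠ ≈ 5.71°
pole (1 + j100·0.25) = 1 + j25 → |·| ≈ 25.02, ∠ ≈ 87.71°
pole (1 + j100·0.1) = 1 + j10 → |·| ≈ 10.05, ∠ ≈ 84.29°
pole (1 + j100·0.0125) = 1 + j1.25 → |·| ≈ 1.6008, ∠ ≈ 51.34°
|L| = 62.5 · 1.005 / (25.02 · 10.05 · 1.6008) ≈ 0.15605
Gain = 20 log₁₀(0.15605) ≈ -16.13 dB
∠L = (5.71°) − (87.71° + 84.29° + 51.34°) = -217.63° ≡ 142.37° (principal value)

At ω = 4359 rad/s:
zero (1 + j4359·0.001) = 1 + j4.359 → |·| ≈ 4.4722, ∠ ≈ 77.08°
pole (1 + j4359·0.25) = 1 + j1089.75 → |·| ≈ 1089.8, ∠ ≈ 89.95°
pole (1 + j4359·0.1) = 1 + j435.9 → |·| ≈ 435.9, ∠ ≈ 89.87°
pole (1 + j4359·0.0125) = 1 + j54.4875 → |·| ≈ 54.497, ∠ ≈ 88.95°
|L| = 62.5 · 4.4722 / (1089.8 · 435.9 · 54.497) ≈ 1.0797e-05
Gain = 20 log₁₀(1.0797e-05) ≈ -99.33 dB
∠L = (77.08°) − (89.95° + 89.87° + 88.95°) = -191.69° ≡ 168.31° (principal value)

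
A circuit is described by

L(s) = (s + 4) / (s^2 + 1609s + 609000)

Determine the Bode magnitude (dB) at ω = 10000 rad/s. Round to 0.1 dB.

-80.1 dB

Substitute s = j10000:
Numerator: (j10000) + 4 = 4 + j10000
Denominator: (j10000)^2 + 1609(j10000) + 609000 = -99391000 + j16090000
|N| = √(4² + 10000²) ≈ 10000, ∠N ≈ 89.98°
|D| = √(99391000² + 16090000²) ≈ 1.0068e+08, ∠D ≈ 170.80°
|L| = 10000 / 1.0068e+08 ≈ 9.9325e-05
Gain = 20 log₁₀(9.9325e-05) ≈ -80.06 dB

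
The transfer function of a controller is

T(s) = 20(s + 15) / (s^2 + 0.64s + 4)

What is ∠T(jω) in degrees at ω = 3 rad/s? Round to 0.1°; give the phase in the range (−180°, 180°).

At s = jω = j3:
zero (s+15): 15 + j3 → |·| = √(15²+3²) = √234 ≈ 15.297, ∠ = arctan(3/15) ≈ 11.31°
quadratic: (j3)² + 0.64·j3 + 4 = -5 + j1.92 → |·| ≈ 5.356, ∠ ≈ 158.99°
∠T = 11.31° − 158.99° = -147.68°

-147.7°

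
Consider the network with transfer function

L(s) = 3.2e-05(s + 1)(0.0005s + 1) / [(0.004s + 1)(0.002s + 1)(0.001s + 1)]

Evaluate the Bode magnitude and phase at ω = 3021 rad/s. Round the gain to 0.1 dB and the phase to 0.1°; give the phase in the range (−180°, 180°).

-62.6 dB, -91.1°

At ω = 3021 rad/s:
zero (1 + j3021·1) = 1 + j3021 → |·| ≈ 3021, ∠ ≈ 89.98°
zero (1 + j3021·0.0005) = 1 + j1.5105 → |·| ≈ 1.8115, ∠ ≈ 56.49°
pole (1 + j3021·0.004) = 1 + j12.084 → |·| ≈ 12.125, ∠ ≈ 85.27°
pole (1 + j3021·0.002) = 1 + j6.042 → |·| ≈ 6.1242, ∠ ≈ 80.60°
pole (1 + j3021·0.001) = 1 + j3.021 → |·| ≈ 3.1822, ∠ ≈ 71.68°
|L| = 3.2e-05 · 3021 · 1.8115 / (12.125 · 6.1242 · 3.1822) ≈ 0.00074111
Gain = 20 log₁₀(0.00074111) ≈ -62.60 dB
∠L = (89.98° + 56.49°) − (85.27° + 80.60° + 71.68°) = -91.08°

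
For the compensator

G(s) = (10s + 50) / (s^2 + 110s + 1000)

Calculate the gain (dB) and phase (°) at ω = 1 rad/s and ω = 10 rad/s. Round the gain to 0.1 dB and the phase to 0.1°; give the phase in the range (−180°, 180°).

ω = 1: -25.9 dB, 5.0°; ω = 10: -22.1 dB, 12.7°

Substitute s = j1:
Numerator: 10(j1) + 50 = 50 + j10
Denominator: (j1)^2 + 110(j1) + 1000 = 999 + j110
|N| = √(50² + 10²) ≈ 50.99, ∠N ≈ 11.31°
|D| = √(999² + 110²) ≈ 1005, ∠D ≈ 6.28°
|G| = 50.99 / 1005 ≈ 0.050736
Gain = 20 log₁₀(0.050736) ≈ -25.89 dB
∠G = 11.31° − 6.28° = 5.03°

Substitute s = j10:
Numerator: 10(j10) + 50 = 50 + j100
Denominator: (j10)^2 + 110(j10) + 1000 = 900 + j1100
|N| = √(50² + 100²) ≈ 111.8, ∠N ≈ 63.43°
|D| = √(900² + 1100²) ≈ 1421.3, ∠D ≈ 50.71°
|G| = 111.8 / 1421.3 ≈ 0.07866
Gain = 20 log₁₀(0.07866) ≈ -22.08 dB
∠G = 63.43° − 50.71° = 12.72°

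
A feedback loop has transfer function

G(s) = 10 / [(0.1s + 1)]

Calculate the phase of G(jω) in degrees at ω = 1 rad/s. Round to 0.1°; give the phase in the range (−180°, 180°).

At ω = 1 rad/s:
pole (1 + j1·0.1) = 1 + j0.1 → |·| ≈ 1.005, ∠ ≈ 5.71°
∠G = (0°) − (5.71°) = -5.71°

-5.7°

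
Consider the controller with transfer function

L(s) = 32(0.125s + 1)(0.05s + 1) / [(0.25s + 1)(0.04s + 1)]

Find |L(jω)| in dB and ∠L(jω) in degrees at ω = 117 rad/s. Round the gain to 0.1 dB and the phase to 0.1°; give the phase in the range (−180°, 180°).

26.0 dB, 0.4°

At ω = 117 rad/s:
zero (1 + j117·0.125) = 1 + j14.625 → |·| ≈ 14.659, ∠ ≈ 86.09°
zero (1 + j117·0.05) = 1 + j5.85 → |·| ≈ 5.9349, ∠ ≈ 80.30°
pole (1 + j117·0.25) = 1 + j29.25 → |·| ≈ 29.267, ∠ ≈ 88.04°
pole (1 + j117·0.04) = 1 + j4.68 → |·| ≈ 4.7856, ∠ ≈ 77.94°
|L| = 32 · 14.659 · 5.9349 / (29.267 · 4.7856) ≈ 19.877
Gain = 20 log₁₀(19.877) ≈ 25.97 dB
∠L = (86.09° + 80.30°) − (88.04° + 77.94°) = 0.41°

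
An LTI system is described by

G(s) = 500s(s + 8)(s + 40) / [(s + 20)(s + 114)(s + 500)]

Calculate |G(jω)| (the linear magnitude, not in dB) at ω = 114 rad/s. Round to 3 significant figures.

82.2

At s = jω = j114:
zero (s+8): 8 + j114 → |·| = √(8²+114²) = √13060 ≈ 114.28, ∠ = arctan(114/8) ≈ 85.99°
zero (s+40): 40 + j114 → |·| = √(40²+114²) = √14596 ≈ 120.81, ∠ = arctan(114/40) ≈ 70.67°
zero at origin: s = j114 → |·| = 114, ∠ = 90.00°
pole (s+20): 20 + j114 → |·| = √(20²+114²) = √13396 ≈ 115.74, ∠ = arctan(114/20) ≈ 80.05°
pole (s+114): 114 + j114 → |·| = √(114²+114²) = √25992 ≈ 161.22, ∠ = arctan(114/114) ≈ 45.00°
pole (s+500): 500 + j114 → |·| = √(500²+114²) = √262996 ≈ 512.83, ∠ = arctan(114/500) ≈ 12.84°
|G| = 500 · 1.5739e+06 / 9.5692e+06 ≈ 82.238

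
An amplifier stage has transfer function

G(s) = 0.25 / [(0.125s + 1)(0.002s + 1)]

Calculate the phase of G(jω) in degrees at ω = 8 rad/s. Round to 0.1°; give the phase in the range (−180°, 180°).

At ω = 8 rad/s:
pole (1 + j8·0.125) = 1 + j1 → |·| ≈ 1.4142, ∠ ≈ 45.00°
pole (1 + j8·0.002) = 1 + j0.016 → |·| ≈ 1.0001, ∠ ≈ 0.92°
∠G = (0°) − (45.00° + 0.92°) = -45.92°

-45.9°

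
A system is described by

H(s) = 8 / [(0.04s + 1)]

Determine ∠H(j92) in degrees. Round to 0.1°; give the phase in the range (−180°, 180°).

-74.8°

At ω = 92 rad/s:
pole (1 + j92·0.04) = 1 + j3.68 → |·| ≈ 3.8134, ∠ ≈ 74.80°
∠H = (0°) − (74.80°) = -74.80°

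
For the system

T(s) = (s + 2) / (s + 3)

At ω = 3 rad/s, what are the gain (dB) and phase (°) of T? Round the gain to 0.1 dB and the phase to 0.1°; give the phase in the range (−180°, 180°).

-1.4 dB, 11.3°

Substitute s = j3:
Numerator: (j3) + 2 = 2 + j3
Denominator: (j3) + 3 = 3 + j3
|N| = √(2² + 3²) ≈ 3.6056, ∠N ≈ 56.31°
|D| = √(3² + 3²) ≈ 4.2426, ∠D ≈ 45.00°
|T| = 3.6056 / 4.2426 ≈ 0.84986
Gain = 20 log₁₀(0.84986) ≈ -1.41 dB
∠T = 56.31° − 45.00° = 11.31°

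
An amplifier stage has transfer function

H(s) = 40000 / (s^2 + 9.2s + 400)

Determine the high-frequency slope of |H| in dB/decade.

-40 dB/decade

Each pole contributes −20 dB/decade at high frequency; each zero contributes +20 dB/decade.
Net: 0 zero(s) − 2 pole(s) → -40 dB/decade.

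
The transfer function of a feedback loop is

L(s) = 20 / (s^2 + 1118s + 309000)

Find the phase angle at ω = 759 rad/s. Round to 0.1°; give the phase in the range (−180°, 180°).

-107.5°

Substitute s = j759:
Numerator: 20 = 20 + j0
Denominator: (j759)^2 + 1118(j759) + 309000 = -267081 + j848562
|N| = √(20² + 0²) ≈ 20, ∠N ≈ 0.00°
|D| = √(267081² + 848562²) ≈ 8.896e+05, ∠D ≈ 107.47°
∠L = 0.00° − 107.47° = -107.47°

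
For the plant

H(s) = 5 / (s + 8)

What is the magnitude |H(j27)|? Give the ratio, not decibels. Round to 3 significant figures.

At s = jω = j27:
pole (s+8): 8 + j27 → |·| = √(8²+27²) = √793 ≈ 28.16, ∠ = arctan(27/8) ≈ 73.50°
|H| = 5 / 28.16 ≈ 0.17756

0.178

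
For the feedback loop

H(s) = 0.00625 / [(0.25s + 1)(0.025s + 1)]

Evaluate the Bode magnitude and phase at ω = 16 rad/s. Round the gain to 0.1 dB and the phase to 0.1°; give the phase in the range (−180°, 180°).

At ω = 16 rad/s:
pole (1 + j16·0.25) = 1 + j4 → |·| ≈ 4.1231, ∠ ≈ 75.96°
pole (1 + j16·0.025) = 1 + j0.4 → |·| ≈ 1.077, ∠ ≈ 21.80°
|H| = 0.00625 · 1 / (4.1231 · 1.077) ≈ 0.0014075
Gain = 20 log₁₀(0.0014075) ≈ -57.03 dB
∠H = (0°) − (75.96° + 21.80°) = -97.76°

-57.0 dB, -97.8°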